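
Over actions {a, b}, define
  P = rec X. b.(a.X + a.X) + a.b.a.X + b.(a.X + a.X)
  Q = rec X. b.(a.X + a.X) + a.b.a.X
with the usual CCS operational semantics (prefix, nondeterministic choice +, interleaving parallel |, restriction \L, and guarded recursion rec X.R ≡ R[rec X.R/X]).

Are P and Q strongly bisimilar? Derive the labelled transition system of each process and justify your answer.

Reachable graph of P (4 states):
  p0 = rec X. b.(a.X + a.X) + a.b.a.X + b.(a.X + a.X) :: =a=> p1, =b=> p2
  p1 = b.a.(rec X. b.(a.X + a.X) + a.b.a.X + b.(a.X + a.X)) :: =b=> p3
  p2 = a.(rec X. b.(a.X + a.X) + a.b.a.X + b.(a.X + a.X)) + a.(rec X. b.(a.X + a.X) + a.b.a.X + b.(a.X + a.X)) :: =a=> p0
  p3 = a.(rec X. b.(a.X + a.X) + a.b.a.X + b.(a.X + a.X)) :: =a=> p0
Reachable graph of Q (4 states):
  q0 = rec X. b.(a.X + a.X) + a.b.a.X :: =a=> q1, =b=> q2
  q1 = b.a.(rec X. b.(a.X + a.X) + a.b.a.X) :: =b=> q3
  q2 = a.(rec X. b.(a.X + a.X) + a.b.a.X) + a.(rec X. b.(a.X + a.X) + a.b.a.X) :: =a=> q0
  q3 = a.(rec X. b.(a.X + a.X) + a.b.a.X) :: =a=> q0
Partition-refinement fixed point:
  B0 = {p0, q0}
  B1 = {p2, p3, q2, q3}
  B2 = {p1, q1}
p0 ∈ B0, q0 ∈ B0 → same block

P ~ Q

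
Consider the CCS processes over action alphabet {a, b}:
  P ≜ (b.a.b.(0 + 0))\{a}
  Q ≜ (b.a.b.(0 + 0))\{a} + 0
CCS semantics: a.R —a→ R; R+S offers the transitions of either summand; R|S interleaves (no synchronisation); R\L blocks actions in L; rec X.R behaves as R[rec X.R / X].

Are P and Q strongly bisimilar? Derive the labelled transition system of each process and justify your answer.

bisimilar

Reachable graph of P (2 states):
  u0 = (b.a.b.(0 + 0))\{a} :: —b→ u1
  u1 = (a.b.(0 + 0))\{a} :: ·
Reachable graph of Q (2 states):
  v0 = (b.a.b.(0 + 0))\{a} + 0 :: —b→ v1
  v1 = (a.b.(0 + 0))\{a} :: ·
Coarsest stable partition (strong bisimilarity classes):
  B0 = {u0, v0}
  B1 = {u1, v1}
u0 ∈ B0, v0 ∈ B0 → same block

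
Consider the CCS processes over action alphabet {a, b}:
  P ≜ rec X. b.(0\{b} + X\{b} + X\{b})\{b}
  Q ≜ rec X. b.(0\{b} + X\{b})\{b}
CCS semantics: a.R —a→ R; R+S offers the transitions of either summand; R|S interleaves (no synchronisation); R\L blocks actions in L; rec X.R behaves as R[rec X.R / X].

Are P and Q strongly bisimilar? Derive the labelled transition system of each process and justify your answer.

LTS(P): 2 reachable states
  u0 = rec X. b.(0\{b} + X\{b} + X\{b})\{b} has moves --b--▸ u1
  u1 = (0\{b} + (rec X. b.(0\{b} + X\{b} + X\{b})\{b})\{b} + (rec X. b.(0\{b} + X\{b} + X\{b})\{b})\{b})\{b} has moves ∅
LTS(Q): 2 reachable states
  v0 = rec X. b.(0\{b} + X\{b})\{b} has moves --b--▸ v1
  v1 = (0\{b} + (rec X. b.(0\{b} + X\{b})\{b})\{b})\{b} has moves ∅
Partition-refinement fixed point:
  B0 = {u0, v0}
  B1 = {u1, v1}
u0 ∈ B0, v0 ∈ B0 → same block

bisimilar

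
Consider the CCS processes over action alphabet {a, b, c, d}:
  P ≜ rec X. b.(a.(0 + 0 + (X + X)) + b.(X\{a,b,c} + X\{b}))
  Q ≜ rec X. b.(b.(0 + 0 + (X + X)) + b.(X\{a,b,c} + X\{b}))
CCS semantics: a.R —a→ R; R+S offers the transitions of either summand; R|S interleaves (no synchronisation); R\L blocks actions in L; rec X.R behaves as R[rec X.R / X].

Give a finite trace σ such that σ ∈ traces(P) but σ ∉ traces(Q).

LTS(P): 4 reachable states
  s0 = rec X. b.(a.(0 + 0 + (X + X)) + b.(X\{a,b,c} + X\{b})) | --b--▸ s1
  s1 = a.(0 + 0 + ((rec X. b.(a.(0 + 0 + (X + X)) + b.(X\{a,b,c} + X\{b}))) + (rec X. b.(a.(0 + 0 + (X + X)) + b.(X\{a,b,c} + X\{b}))))) + b.((rec X. b.(a.(0 + 0 + (X + X)) + b.(X\{a,b,c} + X\{b})))\{a,b,c} + (rec X. b.(a.(0 + 0 + (X + X)) + b.(X\{a,b,c} + X\{b})))\{b}) | --a--▸ s2, --b--▸ s3
  s2 = 0 + 0 + ((rec X. b.(a.(0 + 0 + (X + X)) + b.(X\{a,b,c} + X\{b}))) + (rec X. b.(a.(0 + 0 + (X + X)) + b.(X\{a,b,c} + X\{b})))) | --b--▸ s1
  s3 = (rec X. b.(a.(0 + 0 + (X + X)) + b.(X\{a,b,c} + X\{b})))\{a,b,c} + (rec X. b.(a.(0 + 0 + (X + X)) + b.(X\{a,b,c} + X\{b})))\{b} | stopped
LTS(Q): 4 reachable states
  t0 = rec X. b.(b.(0 + 0 + (X + X)) + b.(X\{a,b,c} + X\{b})) | --b--▸ t1
  t1 = b.(0 + 0 + ((rec X. b.(b.(0 + 0 + (X + X)) + b.(X\{a,b,c} + X\{b}))) + (rec X. b.(b.(0 + 0 + (X + X)) + b.(X\{a,b,c} + X\{b}))))) + b.((rec X. b.(b.(0 + 0 + (X + X)) + b.(X\{a,b,c} + X\{b})))\{a,b,c} + (rec X. b.(b.(0 + 0 + (X + X)) + b.(X\{a,b,c} + X\{b})))\{b}) | --b--▸ t2, --b--▸ t3
  t2 = (rec X. b.(b.(0 + 0 + (X + X)) + b.(X\{a,b,c} + X\{b})))\{a,b,c} + (rec X. b.(b.(0 + 0 + (X + X)) + b.(X\{a,b,c} + X\{b})))\{b} | stopped
  t3 = 0 + 0 + ((rec X. b.(b.(0 + 0 + (X + X)) + b.(X\{a,b,c} + X\{b}))) + (rec X. b.(b.(0 + 0 + (X + X)) + b.(X\{a,b,c} + X\{b})))) | --b--▸ t1
Run σ = ⟨ba⟩ on P: start {s0}
  step 1 (b): {s1}
  step 2 (a): {s2}
  — P admits the full trace.
Run σ = ⟨ba⟩ on Q: start {t0}
  step 1 (b): {t1}
  step 2 (a): no successor for Q

ba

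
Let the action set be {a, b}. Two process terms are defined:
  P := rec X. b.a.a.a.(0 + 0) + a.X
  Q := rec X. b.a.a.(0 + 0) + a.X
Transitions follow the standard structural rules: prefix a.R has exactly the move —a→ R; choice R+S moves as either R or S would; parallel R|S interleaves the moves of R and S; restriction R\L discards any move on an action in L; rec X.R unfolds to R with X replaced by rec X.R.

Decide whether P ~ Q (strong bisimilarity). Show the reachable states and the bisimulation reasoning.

not bisimilar

Reachable graph of P (5 states):
  p0 = rec X. b.a.a.a.(0 + 0) + a.X has moves --a--▸ p0, --b--▸ p1
  p1 = a.a.a.(0 + 0) has moves --a--▸ p2
  p2 = a.a.(0 + 0) has moves --a--▸ p3
  p3 = a.(0 + 0) has moves --a--▸ p4
  p4 = 0 + 0 has moves deadlocked
Reachable graph of Q (4 states):
  q0 = rec X. b.a.a.(0 + 0) + a.X has moves --a--▸ q0, --b--▸ q1
  q1 = a.a.(0 + 0) has moves --a--▸ q2
  q2 = a.(0 + 0) has moves --a--▸ q3
  q3 = 0 + 0 has moves deadlocked
Bisimilarity quotient blocks:
  B0 = {p0}
  B1 = {p1}
  B2 = {p2, q1}
  B3 = {p3, q2}
  B4 = {p4, q3}
  B5 = {q0}
p0 ∈ B0, q0 ∈ B5 → different blocks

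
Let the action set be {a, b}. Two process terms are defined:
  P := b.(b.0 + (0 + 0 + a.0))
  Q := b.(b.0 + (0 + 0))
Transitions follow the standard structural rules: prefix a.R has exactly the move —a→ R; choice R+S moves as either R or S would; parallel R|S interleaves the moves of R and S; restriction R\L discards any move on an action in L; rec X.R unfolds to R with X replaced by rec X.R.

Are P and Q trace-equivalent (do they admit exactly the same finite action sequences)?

LTS(P): 3 reachable states
  m0 = b.(b.0 + (0 + 0 + a.0)) :: --b--▸ m1
  m1 = b.0 + (0 + 0 + a.0) :: --a--▸ m2, --b--▸ m2
  m2 = 0 :: ·
LTS(Q): 3 reachable states
  n0 = b.(b.0 + (0 + 0)) :: --b--▸ n1
  n1 = b.0 + (0 + 0) :: --b--▸ n2
  n2 = 0 :: ·
Run σ = ⟨ba⟩ on P: start {m0}
  [1] b ⇒ {m1}
  [2] a ⇒ {m2}
  P completes σ.
Run σ = ⟨ba⟩ on Q: start {n0}
  [1] b ⇒ {n1}
  [2] a ⇒ ∅  — Q cannot continue

NO — witness ⟨ba⟩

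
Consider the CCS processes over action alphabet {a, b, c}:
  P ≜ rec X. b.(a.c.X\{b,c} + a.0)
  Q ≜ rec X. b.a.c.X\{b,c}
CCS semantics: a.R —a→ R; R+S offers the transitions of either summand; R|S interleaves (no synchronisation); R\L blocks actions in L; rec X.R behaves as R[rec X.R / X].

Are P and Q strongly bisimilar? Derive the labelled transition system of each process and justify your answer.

LTS(P): 5 reachable states
  m0 = rec X. b.(a.c.X\{b,c} + a.0) ⊢ --b--▸ m1
  m1 = a.c.(rec X. b.(a.c.X\{b,c} + a.0))\{b,c} + a.0 ⊢ --a--▸ m2, --a--▸ m3
  m2 = 0 ⊢ ∅
  m3 = c.(rec X. b.(a.c.X\{b,c} + a.0))\{b,c} ⊢ --c--▸ m4
  m4 = (rec X. b.(a.c.X\{b,c} + a.0))\{b,c} ⊢ ∅
LTS(Q): 4 reachable states
  n0 = rec X. b.a.c.X\{b,c} ⊢ --b--▸ n1
  n1 = a.c.(rec X. b.a.c.X\{b,c})\{b,c} ⊢ --a--▸ n2
  n2 = c.(rec X. b.a.c.X\{b,c})\{b,c} ⊢ --c--▸ n3
  n3 = (rec X. b.a.c.X\{b,c})\{b,c} ⊢ ∅
Partition-refinement fixed point:
  B0 = {m0}
  B1 = {m1}
  B2 = {m2, m4, n3}
  B3 = {m3, n2}
  B4 = {n0}
  B5 = {n1}
m0 ∈ B0, n0 ∈ B4 → different blocks

not bisimilar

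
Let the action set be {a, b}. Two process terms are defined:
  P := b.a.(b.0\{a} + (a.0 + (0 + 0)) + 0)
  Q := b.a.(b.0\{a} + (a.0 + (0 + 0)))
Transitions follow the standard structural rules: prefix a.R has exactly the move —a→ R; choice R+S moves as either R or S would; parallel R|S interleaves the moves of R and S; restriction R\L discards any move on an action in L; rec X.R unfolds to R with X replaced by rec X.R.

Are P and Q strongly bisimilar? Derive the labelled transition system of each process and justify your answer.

LTS(P): 5 reachable states
  s0 = b.a.(b.0\{a} + (a.0 + (0 + 0)) + 0) | ··b··> s1
  s1 = a.(b.0\{a} + (a.0 + (0 + 0)) + 0) | ··a··> s2
  s2 = b.0\{a} + (a.0 + (0 + 0)) + 0 | ··a··> s3, ··b··> s4
  s3 = 0 | ∅
  s4 = 0\{a} | ∅
LTS(Q): 5 reachable states
  t0 = b.a.(b.0\{a} + (a.0 + (0 + 0))) | ··b··> t1
  t1 = a.(b.0\{a} + (a.0 + (0 + 0))) | ··a··> t2
  t2 = b.0\{a} + (a.0 + (0 + 0)) | ··a··> t3, ··b··> t4
  t3 = 0 | ∅
  t4 = 0\{a} | ∅
Coarsest stable partition (strong bisimilarity classes):
  B0 = {s0, t0}
  B1 = {s1, t1}
  B2 = {s2, t2}
  B3 = {s3, s4, t3, t4}
s0 ∈ B0, t0 ∈ B0 → same block

P ~ Q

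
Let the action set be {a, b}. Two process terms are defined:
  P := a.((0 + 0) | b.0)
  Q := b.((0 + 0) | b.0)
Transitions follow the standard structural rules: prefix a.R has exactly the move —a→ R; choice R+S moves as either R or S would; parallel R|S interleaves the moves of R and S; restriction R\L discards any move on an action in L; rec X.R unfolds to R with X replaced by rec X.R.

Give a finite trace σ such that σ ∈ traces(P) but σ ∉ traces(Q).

Reachable graph of P (3 states):
  m0 = a.((0 + 0) | b.0) :: -a-> m1
  m1 = (0 + 0) | b.0 :: -b-> m2
  m2 = (0 + 0) | 0 :: ·
Reachable graph of Q (3 states):
  n0 = b.((0 + 0) | b.0) :: -b-> n1
  n1 = (0 + 0) | b.0 :: -b-> n2
  n2 = (0 + 0) | 0 :: ·
Executing a from P (initial set {m0}):
  after a @ step 1: {m1}
  P completes σ.
Executing a from Q (initial set {n0}):
  after a @ step 1: no successor for Q

a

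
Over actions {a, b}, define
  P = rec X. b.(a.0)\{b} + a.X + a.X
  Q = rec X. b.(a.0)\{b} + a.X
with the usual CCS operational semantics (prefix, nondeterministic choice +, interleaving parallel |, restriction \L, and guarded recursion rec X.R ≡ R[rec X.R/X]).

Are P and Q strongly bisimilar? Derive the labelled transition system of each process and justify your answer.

P's transition system — 3 states:
  u0 = rec X. b.(a.0)\{b} + a.X + a.X | ··a··> u0, ··b··> u1
  u1 = (a.0)\{b} | ··a··> u2
  u2 = 0\{b} | ∅
Q's transition system — 3 states:
  v0 = rec X. b.(a.0)\{b} + a.X | ··a··> v0, ··b··> v1
  v1 = (a.0)\{b} | ··a··> v2
  v2 = 0\{b} | ∅
Coarsest stable partition (strong bisimilarity classes):
  B0 = {u0, v0}
  B1 = {u1, v1}
  B2 = {u2, v2}
u0 ∈ B0, v0 ∈ B0 → same block

YES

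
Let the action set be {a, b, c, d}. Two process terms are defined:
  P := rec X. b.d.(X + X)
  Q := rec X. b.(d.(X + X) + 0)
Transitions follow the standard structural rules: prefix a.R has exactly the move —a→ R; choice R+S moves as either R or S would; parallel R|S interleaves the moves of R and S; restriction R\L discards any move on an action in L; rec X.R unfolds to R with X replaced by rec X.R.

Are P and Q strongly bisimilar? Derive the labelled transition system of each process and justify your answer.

YES

LTS(P): 3 reachable states
  p0 = rec X. b.d.(X + X) | =b=> p1
  p1 = d.((rec X. b.d.(X + X)) + (rec X. b.d.(X + X))) | =d=> p2
  p2 = (rec X. b.d.(X + X)) + (rec X. b.d.(X + X)) | =b=> p1
LTS(Q): 3 reachable states
  q0 = rec X. b.(d.(X + X) + 0) | =b=> q1
  q1 = d.((rec X. b.(d.(X + X) + 0)) + (rec X. b.(d.(X + X) + 0))) + 0 | =d=> q2
  q2 = (rec X. b.(d.(X + X) + 0)) + (rec X. b.(d.(X + X) + 0)) | =b=> q1
Partition-refinement fixed point:
  B0 = {p0, p2, q0, q2}
  B1 = {p1, q1}
p0 ∈ B0, q0 ∈ B0 → same block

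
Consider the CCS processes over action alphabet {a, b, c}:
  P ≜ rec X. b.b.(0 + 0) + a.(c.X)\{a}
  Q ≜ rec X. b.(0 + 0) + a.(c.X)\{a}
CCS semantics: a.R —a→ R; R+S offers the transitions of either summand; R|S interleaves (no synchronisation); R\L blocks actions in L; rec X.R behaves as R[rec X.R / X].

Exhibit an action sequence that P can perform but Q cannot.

LTS(P): 7 reachable states
  u0 = rec X. b.b.(0 + 0) + a.(c.X)\{a} has moves --a--▸ u1, --b--▸ u2
  u1 = (c.(rec X. b.b.(0 + 0) + a.(c.X)\{a}))\{a} has moves --c--▸ u3
  u2 = b.(0 + 0) has moves --b--▸ u4
  u3 = (rec X. b.b.(0 + 0) + a.(c.X)\{a})\{a} has moves --b--▸ u5
  u4 = 0 + 0 has moves (no moves)
  u5 = (b.(0 + 0))\{a} has moves --b--▸ u6
  u6 = (0 + 0)\{a} has moves (no moves)
LTS(Q): 5 reachable states
  v0 = rec X. b.(0 + 0) + a.(c.X)\{a} has moves --a--▸ v1, --b--▸ v2
  v1 = (c.(rec X. b.(0 + 0) + a.(c.X)\{a}))\{a} has moves --c--▸ v3
  v2 = 0 + 0 has moves (no moves)
  v3 = (rec X. b.(0 + 0) + a.(c.X)\{a})\{a} has moves --b--▸ v4
  v4 = (0 + 0)\{a} has moves (no moves)
Trace ⟨bb⟩ through P, begin at {u0}:
  [1] b ⇒ {u2}
  [2] b ⇒ {u4}
  P completes σ.
Trace ⟨bb⟩ through Q, begin at {v0}:
  [1] b ⇒ {v2}
  [2] b ⇒ ∅ (Q stuck)

bb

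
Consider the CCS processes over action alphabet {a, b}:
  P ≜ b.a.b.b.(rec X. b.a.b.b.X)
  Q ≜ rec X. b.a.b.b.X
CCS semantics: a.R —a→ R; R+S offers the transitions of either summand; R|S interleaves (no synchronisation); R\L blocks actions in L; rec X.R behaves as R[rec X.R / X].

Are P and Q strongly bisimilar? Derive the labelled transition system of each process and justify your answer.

bisimilar

Reachable graph of P (5 states):
  m0 = b.a.b.b.(rec X. b.a.b.b.X) → =b=> m1
  m1 = a.b.b.(rec X. b.a.b.b.X) → =a=> m2
  m2 = b.b.(rec X. b.a.b.b.X) → =b=> m3
  m3 = b.(rec X. b.a.b.b.X) → =b=> m4
  m4 = rec X. b.a.b.b.X → =b=> m1
Reachable graph of Q (4 states):
  n0 = rec X. b.a.b.b.X → =b=> n1
  n1 = a.b.b.(rec X. b.a.b.b.X) → =a=> n2
  n2 = b.b.(rec X. b.a.b.b.X) → =b=> n3
  n3 = b.(rec X. b.a.b.b.X) → =b=> n0
Coarsest stable partition (strong bisimilarity classes):
  B0 = {m0, m4, n0}
  B1 = {m1, n1}
  B2 = {m2, n2}
  B3 = {m3, n3}
m0 ∈ B0, n0 ∈ B0 → same block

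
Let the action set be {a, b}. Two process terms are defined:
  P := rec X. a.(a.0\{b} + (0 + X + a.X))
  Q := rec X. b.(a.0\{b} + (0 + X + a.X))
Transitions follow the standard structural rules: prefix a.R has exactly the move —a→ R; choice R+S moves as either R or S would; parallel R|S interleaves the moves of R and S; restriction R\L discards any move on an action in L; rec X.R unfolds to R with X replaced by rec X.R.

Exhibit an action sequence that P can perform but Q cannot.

a

P's transition system — 3 states:
  m0 = rec X. a.(a.0\{b} + (0 + X + a.X)) has moves —a→ m1
  m1 = a.0\{b} + (0 + (rec X. a.(a.0\{b} + (0 + X + a.X))) + a.(rec X. a.(a.0\{b} + (0 + X + a.X)))) has moves —a→ m0, —a→ m1, —a→ m2
  m2 = 0\{b} has moves (no moves)
Q's transition system — 3 states:
  n0 = rec X. b.(a.0\{b} + (0 + X + a.X)) has moves —b→ n1
  n1 = a.0\{b} + (0 + (rec X. b.(a.0\{b} + (0 + X + a.X))) + a.(rec X. b.(a.0\{b} + (0 + X + a.X)))) has moves —a→ n0, —a→ n2, —b→ n1
  n2 = 0\{b} has moves (no moves)
Run σ = ⟨a⟩ on P: start {m0}
  step 1 (a): {m1}
  — P admits the full trace.
Run σ = ⟨a⟩ on Q: start {n0}
  step 1 (a): ∅ (Q stuck)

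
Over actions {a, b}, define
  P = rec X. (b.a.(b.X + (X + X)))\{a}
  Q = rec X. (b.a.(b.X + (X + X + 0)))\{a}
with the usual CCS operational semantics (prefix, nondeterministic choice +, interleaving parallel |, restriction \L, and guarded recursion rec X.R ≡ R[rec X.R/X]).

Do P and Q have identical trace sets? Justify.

YES

LTS(P): 2 reachable states
  p0 = rec X. (b.a.(b.X + (X + X)))\{a} ⊢ ··b··> p1
  p1 = (a.(b.(rec X. (b.a.(b.X + (X + X)))\{a}) + ((rec X. (b.a.(b.X + (X + X)))\{a}) + (rec X. (b.a.(b.X + (X + X)))\{a}))))\{a} ⊢ ∅
LTS(Q): 2 reachable states
  q0 = rec X. (b.a.(b.X + (X + X + 0)))\{a} ⊢ ··b··> q1
  q1 = (a.(b.(rec X. (b.a.(b.X + (X + X + 0)))\{a}) + ((rec X. (b.a.(b.X + (X + X + 0)))\{a}) + (rec X. (b.a.(b.X + (X + X + 0)))\{a}) + 0)))\{a} ⊢ ∅
Coarsest stable partition (strong bisimilarity classes):
  B0 = {p0, q0}
  B1 = {p1, q1}
p0 ∈ B0, q0 ∈ B0 → same block
Bisimilar ⇒ trace-equivalent.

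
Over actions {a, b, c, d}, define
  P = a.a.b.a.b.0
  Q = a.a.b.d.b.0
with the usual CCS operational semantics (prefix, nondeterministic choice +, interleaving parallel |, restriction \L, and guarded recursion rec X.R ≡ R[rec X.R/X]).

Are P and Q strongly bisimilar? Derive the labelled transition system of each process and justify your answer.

P ≁ Q

LTS(P): 6 reachable states
  u0 = a.a.b.a.b.0 ⊢ -a-> u1
  u1 = a.b.a.b.0 ⊢ -a-> u2
  u2 = b.a.b.0 ⊢ -b-> u3
  u3 = a.b.0 ⊢ -a-> u4
  u4 = b.0 ⊢ -b-> u5
  u5 = 0 ⊢ stopped
LTS(Q): 6 reachable states
  v0 = a.a.b.d.b.0 ⊢ -a-> v1
  v1 = a.b.d.b.0 ⊢ -a-> v2
  v2 = b.d.b.0 ⊢ -b-> v3
  v3 = d.b.0 ⊢ -d-> v4
  v4 = b.0 ⊢ -b-> v5
  v5 = 0 ⊢ stopped
Coarsest stable partition (strong bisimilarity classes):
  B0 = {u0}
  B1 = {u1}
  B2 = {u2}
  B3 = {u3}
  B4 = {u4, v4}
  B5 = {u5, v5}
  B6 = {v0}
  B7 = {v1}
  B8 = {v2}
  B9 = {v3}
u0 ∈ B0, v0 ∈ B6 → different blocks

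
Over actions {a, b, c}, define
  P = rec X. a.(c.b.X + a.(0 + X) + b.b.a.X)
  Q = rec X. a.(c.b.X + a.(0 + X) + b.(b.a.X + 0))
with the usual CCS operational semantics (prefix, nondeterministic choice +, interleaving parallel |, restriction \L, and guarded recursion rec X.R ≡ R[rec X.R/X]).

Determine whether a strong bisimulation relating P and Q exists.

LTS(P): 6 reachable states
  m0 = rec X. a.(c.b.X + a.(0 + X) + b.b.a.X) ⊢ -a-> m1
  m1 = c.b.(rec X. a.(c.b.X + a.(0 + X) + b.b.a.X)) + a.(0 + (rec X. a.(c.b.X + a.(0 + X) + b.b.a.X))) + b.b.a.(rec X. a.(c.b.X + a.(0 + X) + b.b.a.X)) ⊢ -a-> m2, -b-> m3, -c-> m4
  m2 = 0 + (rec X. a.(c.b.X + a.(0 + X) + b.b.a.X)) ⊢ -a-> m1
  m3 = b.a.(rec X. a.(c.b.X + a.(0 + X) + b.b.a.X)) ⊢ -b-> m5
  m4 = b.(rec X. a.(c.b.X + a.(0 + X) + b.b.a.X)) ⊢ -b-> m0
  m5 = a.(rec X. a.(c.b.X + a.(0 + X) + b.b.a.X)) ⊢ -a-> m0
LTS(Q): 6 reachable states
  n0 = rec X. a.(c.b.X + a.(0 + X) + b.(b.a.X + 0)) ⊢ -a-> n1
  n1 = c.b.(rec X. a.(c.b.X + a.(0 + X) + b.(b.a.X + 0))) + a.(0 + (rec X. a.(c.b.X + a.(0 + X) + b.(b.a.X + 0)))) + b.(b.a.(rec X. a.(c.b.X + a.(0 + X) + b.(b.a.X + 0))) + 0) ⊢ -a-> n2, -b-> n3, -c-> n4
  n2 = 0 + (rec X. a.(c.b.X + a.(0 + X) + b.(b.a.X + 0))) ⊢ -a-> n1
  n3 = b.a.(rec X. a.(c.b.X + a.(0 + X) + b.(b.a.X + 0))) + 0 ⊢ -b-> n5
  n4 = b.(rec X. a.(c.b.X + a.(0 + X) + b.(b.a.X + 0))) ⊢ -b-> n0
  n5 = a.(rec X. a.(c.b.X + a.(0 + X) + b.(b.a.X + 0))) ⊢ -a-> n0
Partition-refinement fixed point:
  B0 = {m0, m2, n0, n2}
  B1 = {m1, n1}
  B2 = {m4, n4}
  B3 = {m3, n3}
  B4 = {m5, n5}
m0 ∈ B0, n0 ∈ B0 → same block

YES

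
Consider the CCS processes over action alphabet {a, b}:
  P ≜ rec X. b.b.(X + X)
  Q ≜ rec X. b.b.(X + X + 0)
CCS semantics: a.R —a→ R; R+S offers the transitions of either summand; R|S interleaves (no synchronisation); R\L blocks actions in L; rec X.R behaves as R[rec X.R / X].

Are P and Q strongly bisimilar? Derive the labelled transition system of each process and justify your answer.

YES

Reachable graph of P (3 states):
  s0 = rec X. b.b.(X + X) :: --b--▸ s1
  s1 = b.((rec X. b.b.(X + X)) + (rec X. b.b.(X + X))) :: --b--▸ s2
  s2 = (rec X. b.b.(X + X)) + (rec X. b.b.(X + X)) :: --b--▸ s1
Reachable graph of Q (3 states):
  t0 = rec X. b.b.(X + X + 0) :: --b--▸ t1
  t1 = b.((rec X. b.b.(X + X + 0)) + (rec X. b.b.(X + X + 0)) + 0) :: --b--▸ t2
  t2 = (rec X. b.b.(X + X + 0)) + (rec X. b.b.(X + X + 0)) + 0 :: --b--▸ t1
Coarsest stable partition (strong bisimilarity classes):
  B0 = {s0, s1, s2, t0, t1, t2}
s0 ∈ B0, t0 ∈ B0 → same block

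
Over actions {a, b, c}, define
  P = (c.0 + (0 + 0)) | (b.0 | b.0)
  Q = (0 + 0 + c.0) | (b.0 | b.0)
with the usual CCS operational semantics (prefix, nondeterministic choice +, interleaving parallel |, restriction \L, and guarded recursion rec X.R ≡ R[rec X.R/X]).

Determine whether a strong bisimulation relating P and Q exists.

bisimilar

LTS(P): 8 reachable states
  s0 = (c.0 + (0 + 0)) | (b.0 | b.0) ⊢ ··b··> s1, ··b··> s2, ··c··> s3
  s1 = (c.0 + (0 + 0)) | (0 | b.0) ⊢ ··b··> s4, ··c··> s5
  s2 = (c.0 + (0 + 0)) | (b.0 | 0) ⊢ ··b··> s4, ··c··> s6
  s3 = 0 | (b.0 | b.0) ⊢ ··b··> s5, ··b··> s6
  s4 = (c.0 + (0 + 0)) | (0 | 0) ⊢ ··c··> s7
  s5 = 0 | (0 | b.0) ⊢ ··b··> s7
  s6 = 0 | (b.0 | 0) ⊢ ··b··> s7
  s7 = 0 | (0 | 0) ⊢ stopped
LTS(Q): 8 reachable states
  t0 = (0 + 0 + c.0) | (b.0 | b.0) ⊢ ··b··> t1, ··b··> t2, ··c··> t3
  t1 = (0 + 0 + c.0) | (0 | b.0) ⊢ ··b··> t4, ··c··> t5
  t2 = (0 + 0 + c.0) | (b.0 | 0) ⊢ ··b··> t4, ··c··> t6
  t3 = 0 | (b.0 | b.0) ⊢ ··b··> t5, ··b··> t6
  t4 = (0 + 0 + c.0) | (0 | 0) ⊢ ··c··> t7
  t5 = 0 | (0 | b.0) ⊢ ··b··> t7
  t6 = 0 | (b.0 | 0) ⊢ ··b··> t7
  t7 = 0 | (0 | 0) ⊢ stopped
Partition-refinement fixed point:
  B0 = {s0, t0}
  B1 = {s3, t3}
  B2 = {s5, s6, t5, t6}
  B3 = {s7, t7}
  B4 = {s1, s2, t1, t2}
  B5 = {s4, t4}
s0 ∈ B0, t0 ∈ B0 → same block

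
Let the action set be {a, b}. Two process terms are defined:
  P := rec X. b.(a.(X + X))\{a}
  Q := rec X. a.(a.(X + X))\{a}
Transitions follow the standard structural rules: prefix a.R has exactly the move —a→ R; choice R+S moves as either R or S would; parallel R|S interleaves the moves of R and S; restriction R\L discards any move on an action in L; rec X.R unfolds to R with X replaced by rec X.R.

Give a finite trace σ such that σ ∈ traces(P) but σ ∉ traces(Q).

Reachable graph of P (2 states):
  s0 = rec X. b.(a.(X + X))\{a} has moves ··b··> s1
  s1 = (a.((rec X. b.(a.(X + X))\{a}) + (rec X. b.(a.(X + X))\{a})))\{a} has moves deadlocked
Reachable graph of Q (2 states):
  t0 = rec X. a.(a.(X + X))\{a} has moves ··a··> t1
  t1 = (a.((rec X. a.(a.(X + X))\{a}) + (rec X. a.(a.(X + X))\{a})))\{a} has moves deadlocked
Run σ = ⟨b⟩ on P: start {s0}
  [1] b ⇒ {s1}
  P completes σ.
Run σ = ⟨b⟩ on Q: start {t0}
  [1] b ⇒ ∅  — Q cannot continue

b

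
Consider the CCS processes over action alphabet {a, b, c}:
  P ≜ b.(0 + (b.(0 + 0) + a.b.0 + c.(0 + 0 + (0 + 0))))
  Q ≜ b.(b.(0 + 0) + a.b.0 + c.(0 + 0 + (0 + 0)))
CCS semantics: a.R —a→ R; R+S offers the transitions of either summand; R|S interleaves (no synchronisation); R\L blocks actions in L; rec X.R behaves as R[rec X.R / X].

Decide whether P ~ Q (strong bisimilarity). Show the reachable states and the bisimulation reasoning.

YES

LTS(P): 6 reachable states
  u0 = b.(0 + (b.(0 + 0) + a.b.0 + c.(0 + 0 + (0 + 0)))) :: -b-> u1
  u1 = 0 + (b.(0 + 0) + a.b.0 + c.(0 + 0 + (0 + 0))) :: -a-> u2, -b-> u3, -c-> u4
  u2 = b.0 :: -b-> u5
  u3 = 0 + 0 :: deadlocked
  u4 = 0 + 0 + (0 + 0) :: deadlocked
  u5 = 0 :: deadlocked
LTS(Q): 6 reachable states
  v0 = b.(b.(0 + 0) + a.b.0 + c.(0 + 0 + (0 + 0))) :: -b-> v1
  v1 = b.(0 + 0) + a.b.0 + c.(0 + 0 + (0 + 0)) :: -a-> v2, -b-> v3, -c-> v4
  v2 = b.0 :: -b-> v5
  v3 = 0 + 0 :: deadlocked
  v4 = 0 + 0 + (0 + 0) :: deadlocked
  v5 = 0 :: deadlocked
Bisimilarity quotient blocks:
  B0 = {u0, v0}
  B1 = {u1, v1}
  B2 = {u3, u4, u5, v3, v4, v5}
  B3 = {u2, v2}
u0 ∈ B0, v0 ∈ B0 → same block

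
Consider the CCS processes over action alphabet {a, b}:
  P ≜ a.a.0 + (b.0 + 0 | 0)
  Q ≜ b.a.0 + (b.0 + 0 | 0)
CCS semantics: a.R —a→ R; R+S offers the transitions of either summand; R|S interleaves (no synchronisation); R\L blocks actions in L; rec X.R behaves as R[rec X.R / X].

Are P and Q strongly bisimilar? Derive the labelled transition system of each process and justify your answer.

not bisimilar

Reachable graph of P (3 states):
  m0 = a.a.0 + (b.0 + 0 | 0) ⊢ =a=> m1, =b=> m2
  m1 = a.0 ⊢ =a=> m2
  m2 = 0 ⊢ stopped
Reachable graph of Q (3 states):
  n0 = b.a.0 + (b.0 + 0 | 0) ⊢ =b=> n1, =b=> n2
  n1 = 0 ⊢ stopped
  n2 = a.0 ⊢ =a=> n1
Bisimilarity quotient blocks:
  B0 = {m0}
  B1 = {m2, n1}
  B2 = {m1, n2}
  B3 = {n0}
m0 ∈ B0, n0 ∈ B3 → different blocks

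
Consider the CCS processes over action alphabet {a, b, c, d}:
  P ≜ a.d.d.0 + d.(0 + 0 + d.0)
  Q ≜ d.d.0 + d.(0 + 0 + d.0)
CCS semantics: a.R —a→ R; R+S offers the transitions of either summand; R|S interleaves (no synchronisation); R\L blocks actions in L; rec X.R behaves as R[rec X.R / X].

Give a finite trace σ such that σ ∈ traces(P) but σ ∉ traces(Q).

Reachable graph of P (5 states):
  p0 = a.d.d.0 + d.(0 + 0 + d.0) → -a-> p1, -d-> p2
  p1 = d.d.0 → -d-> p3
  p2 = 0 + 0 + d.0 → -d-> p4
  p3 = d.0 → -d-> p4
  p4 = 0 → (no moves)
Reachable graph of Q (4 states):
  q0 = d.d.0 + d.(0 + 0 + d.0) → -d-> q1, -d-> q2
  q1 = 0 + 0 + d.0 → -d-> q3
  q2 = d.0 → -d-> q3
  q3 = 0 → (no moves)
Executing a from P (initial set {p0}):
  step 1 (a): {p1}
  ✓ P
Executing a from Q (initial set {q0}):
  step 1 (a): no successor for Q

a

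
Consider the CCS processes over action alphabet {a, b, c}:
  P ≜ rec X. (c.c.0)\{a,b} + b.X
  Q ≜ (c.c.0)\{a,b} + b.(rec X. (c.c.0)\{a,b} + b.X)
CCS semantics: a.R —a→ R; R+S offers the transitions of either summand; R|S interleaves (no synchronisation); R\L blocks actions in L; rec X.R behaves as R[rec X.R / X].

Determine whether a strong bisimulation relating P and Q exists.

P ~ Q

LTS(P): 3 reachable states
  u0 = rec X. (c.c.0)\{a,b} + b.X has moves --b--▸ u0, --c--▸ u1
  u1 = (c.0)\{a,b} has moves --c--▸ u2
  u2 = 0\{a,b} has moves ∅
LTS(Q): 4 reachable states
  v0 = (c.c.0)\{a,b} + b.(rec X. (c.c.0)\{a,b} + b.X) has moves --b--▸ v1, --c--▸ v2
  v1 = rec X. (c.c.0)\{a,b} + b.X has moves --b--▸ v1, --c--▸ v2
  v2 = (c.0)\{a,b} has moves --c--▸ v3
  v3 = 0\{a,b} has moves ∅
Bisimilarity quotient blocks:
  B0 = {u0, v0, v1}
  B1 = {u1, v2}
  B2 = {u2, v3}
u0 ∈ B0, v0 ∈ B0 → same block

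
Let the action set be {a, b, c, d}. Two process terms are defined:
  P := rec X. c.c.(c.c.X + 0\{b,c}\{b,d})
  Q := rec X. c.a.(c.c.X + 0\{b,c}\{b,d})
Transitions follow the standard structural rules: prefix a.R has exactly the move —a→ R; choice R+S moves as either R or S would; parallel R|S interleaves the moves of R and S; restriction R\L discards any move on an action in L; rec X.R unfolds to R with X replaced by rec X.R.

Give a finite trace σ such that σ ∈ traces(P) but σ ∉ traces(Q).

cc

P's transition system — 4 states:
  p0 = rec X. c.c.(c.c.X + 0\{b,c}\{b,d}) ⊢ ··c··> p1
  p1 = c.(c.c.(rec X. c.c.(c.c.X + 0\{b,c}\{b,d})) + 0\{b,c}\{b,d}) ⊢ ··c··> p2
  p2 = c.c.(rec X. c.c.(c.c.X + 0\{b,c}\{b,d})) + 0\{b,c}\{b,d} ⊢ ··c··> p3
  p3 = c.(rec X. c.c.(c.c.X + 0\{b,c}\{b,d})) ⊢ ··c··> p0
Q's transition system — 4 states:
  q0 = rec X. c.a.(c.c.X + 0\{b,c}\{b,d}) ⊢ ··c··> q1
  q1 = a.(c.c.(rec X. c.a.(c.c.X + 0\{b,c}\{b,d})) + 0\{b,c}\{b,d}) ⊢ ··a··> q2
  q2 = c.c.(rec X. c.a.(c.c.X + 0\{b,c}\{b,d})) + 0\{b,c}\{b,d} ⊢ ··c··> q3
  q3 = c.(rec X. c.a.(c.c.X + 0\{b,c}\{b,d})) ⊢ ··c··> q0
Trace ⟨cc⟩ through P, begin at {p0}:
  after c @ step 1: {p1}
  after c @ step 2: {p2}
  — P admits the full trace.
Trace ⟨cc⟩ through Q, begin at {q0}:
  after c @ step 1: {q1}
  after c @ step 2: ∅  — Q cannot continue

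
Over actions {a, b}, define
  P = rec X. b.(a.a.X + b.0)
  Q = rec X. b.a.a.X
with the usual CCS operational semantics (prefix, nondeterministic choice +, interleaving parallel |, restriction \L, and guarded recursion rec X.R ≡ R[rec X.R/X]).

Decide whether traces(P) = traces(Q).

traces(P) ≠ traces(Q) — witness ⟨bb⟩

P's transition system — 4 states:
  u0 = rec X. b.(a.a.X + b.0) ⊢ =b=> u1
  u1 = a.a.(rec X. b.(a.a.X + b.0)) + b.0 ⊢ =a=> u2, =b=> u3
  u2 = a.(rec X. b.(a.a.X + b.0)) ⊢ =a=> u0
  u3 = 0 ⊢ deadlocked
Q's transition system — 3 states:
  v0 = rec X. b.a.a.X ⊢ =b=> v1
  v1 = a.a.(rec X. b.a.a.X) ⊢ =a=> v2
  v2 = a.(rec X. b.a.a.X) ⊢ =a=> v0
Trace ⟨bb⟩ through P, begin at {u0}:
  [1] b ⇒ {u1}
  [2] b ⇒ {u3}
  ✓ P
Trace ⟨bb⟩ through Q, begin at {v0}:
  [1] b ⇒ {v1}
  [2] b ⇒ ∅ (Q stuck)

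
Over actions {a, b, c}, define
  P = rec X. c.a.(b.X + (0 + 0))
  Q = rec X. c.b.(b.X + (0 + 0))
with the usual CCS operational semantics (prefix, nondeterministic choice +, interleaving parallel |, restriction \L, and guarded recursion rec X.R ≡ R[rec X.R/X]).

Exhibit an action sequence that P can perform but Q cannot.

P's transition system — 3 states:
  u0 = rec X. c.a.(b.X + (0 + 0)) ⊢ -c-> u1
  u1 = a.(b.(rec X. c.a.(b.X + (0 + 0))) + (0 + 0)) ⊢ -a-> u2
  u2 = b.(rec X. c.a.(b.X + (0 + 0))) + (0 + 0) ⊢ -b-> u0
Q's transition system — 3 states:
  v0 = rec X. c.b.(b.X + (0 + 0)) ⊢ -c-> v1
  v1 = b.(b.(rec X. c.b.(b.X + (0 + 0))) + (0 + 0)) ⊢ -b-> v2
  v2 = b.(rec X. c.b.(b.X + (0 + 0))) + (0 + 0) ⊢ -b-> v0
Trace ⟨ca⟩ through P, begin at {u0}:
  [1] c ⇒ {u1}
  [2] a ⇒ {u2}
  — P admits the full trace.
Trace ⟨ca⟩ through Q, begin at {v0}:
  [1] c ⇒ {v1}
  [2] a ⇒ ∅ (Q stuck)

ca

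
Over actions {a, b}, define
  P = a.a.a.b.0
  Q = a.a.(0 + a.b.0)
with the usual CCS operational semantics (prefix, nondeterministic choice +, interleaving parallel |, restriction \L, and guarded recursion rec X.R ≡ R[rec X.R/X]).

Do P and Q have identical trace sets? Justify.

LTS(P): 5 reachable states
  s0 = a.a.a.b.0 | =a=> s1
  s1 = a.a.b.0 | =a=> s2
  s2 = a.b.0 | =a=> s3
  s3 = b.0 | =b=> s4
  s4 = 0 | stopped
LTS(Q): 5 reachable states
  t0 = a.a.(0 + a.b.0) | =a=> t1
  t1 = a.(0 + a.b.0) | =a=> t2
  t2 = 0 + a.b.0 | =a=> t3
  t3 = b.0 | =b=> t4
  t4 = 0 | stopped
Partition-refinement fixed point:
  B0 = {s0, t0}
  B1 = {s1, t1}
  B2 = {s2, t2}
  B3 = {s3, t3}
  B4 = {s4, t4}
s0 ∈ B0, t0 ∈ B0 → same block
Bisimilar ⇒ trace-equivalent.

traces(P) = traces(Q)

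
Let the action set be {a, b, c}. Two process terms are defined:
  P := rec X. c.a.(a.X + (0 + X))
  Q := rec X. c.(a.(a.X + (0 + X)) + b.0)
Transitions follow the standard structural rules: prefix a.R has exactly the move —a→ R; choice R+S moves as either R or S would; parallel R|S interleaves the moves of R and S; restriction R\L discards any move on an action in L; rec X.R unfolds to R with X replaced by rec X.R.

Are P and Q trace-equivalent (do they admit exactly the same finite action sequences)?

P's transition system — 3 states:
  m0 = rec X. c.a.(a.X + (0 + X)) | -c-> m1
  m1 = a.(a.(rec X. c.a.(a.X + (0 + X))) + (0 + (rec X. c.a.(a.X + (0 + X))))) | -a-> m2
  m2 = a.(rec X. c.a.(a.X + (0 + X))) + (0 + (rec X. c.a.(a.X + (0 + X)))) | -a-> m0, -c-> m1
Q's transition system — 4 states:
  n0 = rec X. c.(a.(a.X + (0 + X)) + b.0) | -c-> n1
  n1 = a.(a.(rec X. c.(a.(a.X + (0 + X)) + b.0)) + (0 + (rec X. c.(a.(a.X + (0 + X)) + b.0)))) + b.0 | -a-> n2, -b-> n3
  n2 = a.(rec X. c.(a.(a.X + (0 + X)) + b.0)) + (0 + (rec X. c.(a.(a.X + (0 + X)) + b.0))) | -a-> n0, -c-> n1
  n3 = 0 | ∅
Executing cb from Q (initial set {n0}):
  [1] c ⇒ {n1}
  [2] b ⇒ {n3}
  Q completes σ.
Executing cb from P (initial set {m0}):
  [1] c ⇒ {m1}
  [2] b ⇒ ∅  — P cannot continue

traces(P) ≠ traces(Q) — witness ⟨cb⟩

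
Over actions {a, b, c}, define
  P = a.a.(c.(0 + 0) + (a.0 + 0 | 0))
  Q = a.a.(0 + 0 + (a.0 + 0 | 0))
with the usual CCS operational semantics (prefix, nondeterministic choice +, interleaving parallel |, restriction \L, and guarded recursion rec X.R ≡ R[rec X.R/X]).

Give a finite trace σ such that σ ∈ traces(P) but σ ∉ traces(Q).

aac

Reachable graph of P (5 states):
  p0 = a.a.(c.(0 + 0) + (a.0 + 0 | 0)) → -a-> p1
  p1 = a.(c.(0 + 0) + (a.0 + 0 | 0)) → -a-> p2
  p2 = c.(0 + 0) + (a.0 + 0 | 0) → -a-> p3, -c-> p4
  p3 = 0 → ∅
  p4 = 0 + 0 → ∅
Reachable graph of Q (4 states):
  q0 = a.a.(0 + 0 + (a.0 + 0 | 0)) → -a-> q1
  q1 = a.(0 + 0 + (a.0 + 0 | 0)) → -a-> q2
  q2 = 0 + 0 + (a.0 + 0 | 0) → -a-> q3
  q3 = 0 → ∅
Run σ = ⟨aac⟩ on P: start {p0}
  after a @ step 1: {p1}
  after a @ step 2: {p2}
  after c @ step 3: {p4}
  ✓ P
Run σ = ⟨aac⟩ on Q: start {q0}
  after a @ step 1: {q1}
  after a @ step 2: {q2}
  after c @ step 3: ∅  — Q cannot continue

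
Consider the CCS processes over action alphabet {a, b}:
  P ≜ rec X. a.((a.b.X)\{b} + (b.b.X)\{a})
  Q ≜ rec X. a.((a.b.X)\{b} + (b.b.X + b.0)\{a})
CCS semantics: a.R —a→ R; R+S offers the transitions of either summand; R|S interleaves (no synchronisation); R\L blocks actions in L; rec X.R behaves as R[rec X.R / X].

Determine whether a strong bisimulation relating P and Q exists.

P's transition system — 5 states:
  u0 = rec X. a.((a.b.X)\{b} + (b.b.X)\{a}) → ··a··> u1
  u1 = (a.b.(rec X. a.((a.b.X)\{b} + (b.b.X)\{a})))\{b} + (b.b.(rec X. a.((a.b.X)\{b} + (b.b.X)\{a})))\{a} → ··a··> u2, ··b··> u3
  u2 = (b.(rec X. a.((a.b.X)\{b} + (b.b.X)\{a})))\{b} → stopped
  u3 = (b.(rec X. a.((a.b.X)\{b} + (b.b.X)\{a})))\{a} → ··b··> u4
  u4 = (rec X. a.((a.b.X)\{b} + (b.b.X)\{a}))\{a} → stopped
Q's transition system — 6 states:
  v0 = rec X. a.((a.b.X)\{b} + (b.b.X + b.0)\{a}) → ··a··> v1
  v1 = (a.b.(rec X. a.((a.b.X)\{b} + (b.b.X + b.0)\{a})))\{b} + (b.b.(rec X. a.((a.b.X)\{b} + (b.b.X + b.0)\{a})) + b.0)\{a} → ··a··> v2, ··b··> v3, ··b··> v4
  v2 = (b.(rec X. a.((a.b.X)\{b} + (b.b.X + b.0)\{a})))\{b} → stopped
  v3 = (b.(rec X. a.((a.b.X)\{b} + (b.b.X + b.0)\{a})))\{a} → ··b··> v5
  v4 = 0\{a} → stopped
  v5 = (rec X. a.((a.b.X)\{b} + (b.b.X + b.0)\{a}))\{a} → stopped
Partition-refinement fixed point:
  B0 = {u0}
  B1 = {u1}
  B2 = {u3, v3}
  B3 = {u2, u4, v2, v4, v5}
  B4 = {v0}
  B5 = {v1}
u0 ∈ B0, v0 ∈ B4 → different blocks

P ≁ Q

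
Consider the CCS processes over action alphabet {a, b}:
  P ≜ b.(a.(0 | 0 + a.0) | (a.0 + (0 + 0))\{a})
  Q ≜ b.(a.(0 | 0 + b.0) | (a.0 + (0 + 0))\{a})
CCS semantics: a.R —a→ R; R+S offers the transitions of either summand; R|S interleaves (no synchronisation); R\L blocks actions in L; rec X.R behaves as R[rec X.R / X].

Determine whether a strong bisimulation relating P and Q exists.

not bisimilar

P's transition system — 4 states:
  m0 = b.(a.(0 | 0 + a.0) | (a.0 + (0 + 0))\{a}) → -b-> m1
  m1 = a.(0 | 0 + a.0) | (a.0 + (0 + 0))\{a} → -a-> m2
  m2 = (0 | 0 + a.0) | (a.0 + (0 + 0))\{a} → -a-> m3
  m3 = 0 | (a.0 + (0 + 0))\{a} → stopped
Q's transition system — 4 states:
  n0 = b.(a.(0 | 0 + b.0) | (a.0 + (0 + 0))\{a}) → -b-> n1
  n1 = a.(0 | 0 + b.0) | (a.0 + (0 + 0))\{a} → -a-> n2
  n2 = (0 | 0 + b.0) | (a.0 + (0 + 0))\{a} → -b-> n3
  n3 = 0 | (a.0 + (0 + 0))\{a} → stopped
Partition-refinement fixed point:
  B0 = {m0}
  B1 = {m1}
  B2 = {m2}
  B3 = {m3, n3}
  B4 = {n0}
  B5 = {n1}
  B6 = {n2}
m0 ∈ B0, n0 ∈ B4 → different blocks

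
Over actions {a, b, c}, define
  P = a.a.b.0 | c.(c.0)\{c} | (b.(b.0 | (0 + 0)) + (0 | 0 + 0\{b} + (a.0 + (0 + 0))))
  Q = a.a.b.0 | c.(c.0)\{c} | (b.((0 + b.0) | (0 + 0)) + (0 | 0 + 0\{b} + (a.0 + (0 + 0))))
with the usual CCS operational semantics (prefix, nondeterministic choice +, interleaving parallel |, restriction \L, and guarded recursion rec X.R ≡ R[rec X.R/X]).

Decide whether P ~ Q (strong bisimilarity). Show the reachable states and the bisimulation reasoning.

bisimilar

LTS(P): 32 reachable states
  p0 = a.a.b.0 | c.(c.0)\{c} | (b.(b.0 | (0 + 0)) + (0 | 0 + 0\{b} + (a.0 + (0 + 0)))) → -a-> p1, -a-> p2, -b-> p3, -c-> p4
  p1 = a.a.b.0 | c.(c.0)\{c} | 0 → -a-> p5, -c-> p6
  p2 = a.b.0 | c.(c.0)\{c} | (b.(b.0 | (0 + 0)) + (0 | 0 + 0\{b} + (a.0 + (0 + 0)))) → -a-> p5, -a-> p7, -b-> p8, -c-> p9
  p3 = a.a.b.0 | c.(c.0)\{c} | (b.0 | (0 + 0)) → -a-> p8, -b-> p10, -c-> p11
  p4 = a.a.b.0 | (c.0)\{c} | (b.(b.0 | (0 + 0)) + (0 | 0 + 0\{b} + (a.0 + (0 + 0)))) → -a-> p6, -a-> p9, -b-> p11
  p5 = a.b.0 | c.(c.0)\{c} | 0 → -a-> p12, -c-> p13
  p6 = a.a.b.0 | (c.0)\{c} | 0 → -a-> p13
  p7 = b.0 | c.(c.0)\{c} | (b.(b.0 | (0 + 0)) + (0 | 0 + 0\{b} + (a.0 + (0 + 0)))) → -a-> p12, -b-> p14, -b-> p15, -c-> p16
  p8 = a.b.0 | c.(c.0)\{c} | (b.0 | (0 + 0)) → -a-> p15, -b-> p17, -c-> p18
  p9 = a.b.0 | (c.0)\{c} | (b.(b.0 | (0 + 0)) + (0 | 0 + 0\{b} + (a.0 + (0 + 0)))) → -a-> p13, -a-> p16, -b-> p18
  p10 = a.a.b.0 | c.(c.0)\{c} | (0 | (0 + 0)) → -a-> p17, -c-> p19
  p11 = a.a.b.0 | (c.0)\{c} | (b.0 | (0 + 0)) → -a-> p18, -b-> p19
  p12 = b.0 | c.(c.0)\{c} | 0 → -b-> p20, -c-> p21
  p13 = a.b.0 | (c.0)\{c} | 0 → -a-> p21
  p14 = 0 | c.(c.0)\{c} | (b.(b.0 | (0 + 0)) + (0 | 0 + 0\{b} + (a.0 + (0 + 0)))) → -a-> p20, -b-> p22, -c-> p23
  p15 = b.0 | c.(c.0)\{c} | (b.0 | (0 + 0)) → -b-> p22, -b-> p24, -c-> p25
  p16 = b.0 | (c.0)\{c} | (b.(b.0 | (0 + 0)) + (0 | 0 + 0\{b} + (a.0 + (0 + 0)))) → -a-> p21, -b-> p23, -b-> p25
  p17 = a.b.0 | c.(c.0)\{c} | (0 | (0 + 0)) → -a-> p24, -c-> p26
  p18 = a.b.0 | (c.0)\{c} | (b.0 | (0 + 0)) → -a-> p25, -b-> p26
  p19 = a.a.b.0 | (c.0)\{c} | (0 | (0 + 0)) → -a-> p26
  p20 = 0 | c.(c.0)\{c} | 0 → -c-> p27
  p21 = b.0 | (c.0)\{c} | 0 → -b-> p27
  p22 = 0 | c.(c.0)\{c} | (b.0 | (0 + 0)) → -b-> p28, -c-> p29
  p23 = 0 | (c.0)\{c} | (b.(b.0 | (0 + 0)) + (0 | 0 + 0\{b} + (a.0 + (0 + 0)))) → -a-> p27, -b-> p29
  p24 = b.0 | c.(c.0)\{c} | (0 | (0 + 0)) → -b-> p28, -c-> p30
  p25 = b.0 | (c.0)\{c} | (b.0 | (0 + 0)) → -b-> p29, -b-> p30
  p26 = a.b.0 | (c.0)\{c} | (0 | (0 + 0)) → -a-> p30
  p27 = 0 | (c.0)\{c} | 0 → deadlocked
  p28 = 0 | c.(c.0)\{c} | (0 | (0 + 0)) → -c-> p31
  p29 = 0 | (c.0)\{c} | (b.0 | (0 + 0)) → -b-> p31
  p30 = b.0 | (c.0)\{c} | (0 | (0 + 0)) → -b-> p31
  p31 = 0 | (c.0)\{c} | (0 | (0 + 0)) → deadlocked
LTS(Q): 32 reachable states
  q0 = a.a.b.0 | c.(c.0)\{c} | (b.((0 + b.0) | (0 + 0)) + (0 | 0 + 0\{b} + (a.0 + (0 + 0)))) → -a-> q1, -a-> q2, -b-> q3, -c-> q4
  q1 = a.a.b.0 | c.(c.0)\{c} | 0 → -a-> q5, -c-> q6
  q2 = a.b.0 | c.(c.0)\{c} | (b.((0 + b.0) | (0 + 0)) + (0 | 0 + 0\{b} + (a.0 + (0 + 0)))) → -a-> q5, -a-> q7, -b-> q8, -c-> q9
  q3 = a.a.b.0 | c.(c.0)\{c} | ((0 + b.0) | (0 + 0)) → -a-> q8, -b-> q10, -c-> q11
  q4 = a.a.b.0 | (c.0)\{c} | (b.((0 + b.0) | (0 + 0)) + (0 | 0 + 0\{b} + (a.0 + (0 + 0)))) → -a-> q6, -a-> q9, -b-> q11
  q5 = a.b.0 | c.(c.0)\{c} | 0 → -a-> q12, -c-> q13
  q6 = a.a.b.0 | (c.0)\{c} | 0 → -a-> q13
  q7 = b.0 | c.(c.0)\{c} | (b.((0 + b.0) | (0 + 0)) + (0 | 0 + 0\{b} + (a.0 + (0 + 0)))) → -a-> q12, -b-> q14, -b-> q15, -c-> q16
  q8 = a.b.0 | c.(c.0)\{c} | ((0 + b.0) | (0 + 0)) → -a-> q15, -b-> q17, -c-> q18
  q9 = a.b.0 | (c.0)\{c} | (b.((0 + b.0) | (0 + 0)) + (0 | 0 + 0\{b} + (a.0 + (0 + 0)))) → -a-> q13, -a-> q16, -b-> q18
  q10 = a.a.b.0 | c.(c.0)\{c} | (0 | (0 + 0)) → -a-> q17, -c-> q19
  q11 = a.a.b.0 | (c.0)\{c} | ((0 + b.0) | (0 + 0)) → -a-> q18, -b-> q19
  q12 = b.0 | c.(c.0)\{c} | 0 → -b-> q20, -c-> q21
  q13 = a.b.0 | (c.0)\{c} | 0 → -a-> q21
  q14 = 0 | c.(c.0)\{c} | (b.((0 + b.0) | (0 + 0)) + (0 | 0 + 0\{b} + (a.0 + (0 + 0)))) → -a-> q20, -b-> q22, -c-> q23
  q15 = b.0 | c.(c.0)\{c} | ((0 + b.0) | (0 + 0)) → -b-> q22, -b-> q24, -c-> q25
  q16 = b.0 | (c.0)\{c} | (b.((0 + b.0) | (0 + 0)) + (0 | 0 + 0\{b} + (a.0 + (0 + 0)))) → -a-> q21, -b-> q23, -b-> q25
  q17 = a.b.0 | c.(c.0)\{c} | (0 | (0 + 0)) → -a-> q24, -c-> q26
  q18 = a.b.0 | (c.0)\{c} | ((0 + b.0) | (0 + 0)) → -a-> q25, -b-> q26
  q19 = a.a.b.0 | (c.0)\{c} | (0 | (0 + 0)) → -a-> q26
  q20 = 0 | c.(c.0)\{c} | 0 → -c-> q27
  q21 = b.0 | (c.0)\{c} | 0 → -b-> q27
  q22 = 0 | c.(c.0)\{c} | ((0 + b.0) | (0 + 0)) → -b-> q28, -c-> q29
  q23 = 0 | (c.0)\{c} | (b.((0 + b.0) | (0 + 0)) + (0 | 0 + 0\{b} + (a.0 + (0 + 0)))) → -a-> q27, -b-> q29
  q24 = b.0 | c.(c.0)\{c} | (0 | (0 + 0)) → -b-> q28, -c-> q30
  q25 = b.0 | (c.0)\{c} | ((0 + b.0) | (0 + 0)) → -b-> q29, -b-> q30
  q26 = a.b.0 | (c.0)\{c} | (0 | (0 + 0)) → -a-> q30
  q27 = 0 | (c.0)\{c} | 0 → deadlocked
  q28 = 0 | c.(c.0)\{c} | (0 | (0 + 0)) → -c-> q31
  q29 = 0 | (c.0)\{c} | ((0 + b.0) | (0 + 0)) → -b-> q31
  q30 = b.0 | (c.0)\{c} | (0 | (0 + 0)) → -b-> q31
  q31 = 0 | (c.0)\{c} | (0 | (0 + 0)) → deadlocked
Bisimilarity quotient blocks:
  B0 = {p0, q0}
  B1 = {p2, q2}
  B2 = {p8, q8}
  B3 = {p15, q15}
  B4 = {p12, p22, p24, q12, q22, q24}
  B5 = {p20, p28, q20, q28}
  B6 = {p27, p31, q27, q31}
  B7 = {p21, p29, p30, q21, q29, q30}
  B8 = {p25, q25}
  B9 = {p18, q18}
  B10 = {p13, p26, q13, q26}
  B11 = {p17, p5, q17, q5}
  B12 = {p7, q7}
  B13 = {p14, q14}
  B14 = {p23, q23}
  B15 = {p16, q16}
  B16 = {p9, q9}
  B17 = {p1, p10, q1, q10}
  B18 = {p19, p6, q19, q6}
  B19 = {p3, q3}
  B20 = {p11, q11}
  B21 = {p4, q4}
p0 ∈ B0, q0 ∈ B0 → same block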